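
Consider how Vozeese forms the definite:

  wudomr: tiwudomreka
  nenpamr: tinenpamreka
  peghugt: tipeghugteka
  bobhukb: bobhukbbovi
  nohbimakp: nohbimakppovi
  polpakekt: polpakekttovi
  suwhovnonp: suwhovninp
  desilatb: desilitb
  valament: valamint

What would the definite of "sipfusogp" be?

peghugt and polpakekt both end in -t yet inflect differently (tipeghugteka, polpakekttovi), so the final letter is not what conditions the rule; the second-to-last letter is.
"sipfusogp" has second-to-last letter 'g'. The one such stem in the data (peghugt → tipeghugteka) adds ti- … -eka around the stem, so the same rule applies.
The other patterns: stems whose second-to-last letter is 'k' double the final consonant and add -ovi; stems whose second-to-last letter is 'n' or 't' change the last vowel to 'i'.
So sipfusogp → tisipfusogpeka.

tisipfusogpeka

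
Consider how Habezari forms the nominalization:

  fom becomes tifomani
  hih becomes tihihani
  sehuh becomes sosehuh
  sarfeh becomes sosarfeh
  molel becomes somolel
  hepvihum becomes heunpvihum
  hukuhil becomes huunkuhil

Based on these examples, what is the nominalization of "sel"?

tiselani

hih and sehuh both end in -h yet inflect differently (tihihani, sosehuh), so the final letter is not what conditions the rule; the number of vowels is.
"sel" has 1 vowel. The stems with 1 vowel (fom → tifomani, hih → tihihani) add ti- … -ani around the stem.
The other patterns: stems with 2 vowels add the prefix so-; stems with 3 vowels insert -un- after the first vowel.
So sel → tiselani.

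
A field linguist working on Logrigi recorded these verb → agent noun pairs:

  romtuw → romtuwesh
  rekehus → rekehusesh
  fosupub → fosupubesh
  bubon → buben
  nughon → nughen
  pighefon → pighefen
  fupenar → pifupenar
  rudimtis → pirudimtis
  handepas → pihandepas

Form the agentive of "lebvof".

lebvef

rekehus and rudimtis both end in -s yet inflect differently (rekehusesh, pirudimtis), so the final letter is not what conditions the rule; the last vowel is.
"lebvof" has last vowel 'o'. The stems whose last vowel is 'o' (bubon → buben, nughon → nughen, pighefon → pighefen) change the last vowel to 'e'.
So lebvof → lebvef.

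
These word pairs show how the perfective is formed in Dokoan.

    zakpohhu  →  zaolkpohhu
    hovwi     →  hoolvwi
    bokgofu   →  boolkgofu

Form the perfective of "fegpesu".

feolgpesu

Every pair shown (zakpohhu → zaolkpohhu, hovwi → hoolvwi, bokgofu → boolkgofu) follows the same rule: insert -ol- after the first vowel.
So fegpesu → feolgpesu.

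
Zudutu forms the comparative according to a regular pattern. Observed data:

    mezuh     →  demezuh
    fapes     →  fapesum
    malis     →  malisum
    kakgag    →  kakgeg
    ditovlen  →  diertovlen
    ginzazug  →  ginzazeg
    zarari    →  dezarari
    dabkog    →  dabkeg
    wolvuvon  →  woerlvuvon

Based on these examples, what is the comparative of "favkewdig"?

favkewdeg

dabkog and wolvuvon both have last vowel 'o' yet inflect differently (dabkeg, woerlvuvon), so the last vowel is not what conditions the rule; the final letter is.
"favkewdig" ends in -g. The stems ending in -g (dabkog → dabkeg, ginzazug → ginzazeg, kakgag → kakgeg) change the last vowel to 'e'.
So favkewdig → favkewdeg.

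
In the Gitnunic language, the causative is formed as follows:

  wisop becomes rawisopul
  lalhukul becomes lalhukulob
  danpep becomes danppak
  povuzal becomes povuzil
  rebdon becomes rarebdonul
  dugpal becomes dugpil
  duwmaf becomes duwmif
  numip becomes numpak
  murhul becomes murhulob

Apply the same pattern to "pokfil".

wisop and danpep both end in -p yet inflect differently (rawisopul, danppak), so the final letter is not what conditions the rule; the last vowel is.
"pokfil" has last vowel 'i'. The one such stem in the data (numip → numpak) deletes the last vowel and adds -ak (as does danpep), so the same rule applies.
The other patterns: stems whose last vowel is 'o' add ra- … -ul around the stem; stems whose last vowel is 'u' add -ob; stems whose last vowel is 'a' change the last vowel to 'i'.
So pokfil → pokflak.

pokflak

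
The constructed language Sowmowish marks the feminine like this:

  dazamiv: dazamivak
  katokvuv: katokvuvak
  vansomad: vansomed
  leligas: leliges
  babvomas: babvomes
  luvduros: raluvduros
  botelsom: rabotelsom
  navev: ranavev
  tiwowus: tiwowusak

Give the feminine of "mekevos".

ramekevos

"mekevos" has last vowel 'o'. The stems whose last vowel is 'o' (botelsom → rabotelsom, luvduros → raluvduros) add the prefix ra-.
So mekevos → ramekevos.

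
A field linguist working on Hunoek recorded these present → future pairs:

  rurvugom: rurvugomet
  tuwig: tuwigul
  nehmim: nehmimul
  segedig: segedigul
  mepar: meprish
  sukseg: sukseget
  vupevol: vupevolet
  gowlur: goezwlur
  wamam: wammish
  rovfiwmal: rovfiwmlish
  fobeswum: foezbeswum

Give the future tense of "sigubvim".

vupevol and rovfiwmal both end in -l yet inflect differently (vupevolet, rovfiwmlish), so the final letter is not what conditions the rule; the last vowel is.
"sigubvim" has last vowel 'i'. The stems whose last vowel is 'i' (nehmim → nehmimul, segedig → segedigul, tuwig → tuwigul) add -ul.
The other patterns: stems whose last vowel is 'e' or 'o' add -et; stems whose last vowel is 'a' delete the last vowel and add -ish; stems whose last vowel is 'u' insert -ez- after the first vowel.
So sigubvim → sigubvimul.

sigubvimul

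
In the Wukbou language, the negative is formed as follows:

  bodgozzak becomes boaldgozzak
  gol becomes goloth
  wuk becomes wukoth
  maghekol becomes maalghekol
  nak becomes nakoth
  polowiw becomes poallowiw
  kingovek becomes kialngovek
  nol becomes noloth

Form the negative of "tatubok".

nak and bodgozzak both end in -k yet inflect differently (nakoth, boaldgozzak), so the final letter is not what conditions the rule; the number of vowels is.
"tatubok" has 3 vowels. The stems with 3 vowels (bodgozzak → boaldgozzak, maghekol → maalghekol, polowiw → poallowiw) insert -al- after the first vowel.
So tatubok → taaltubok.

taaltubok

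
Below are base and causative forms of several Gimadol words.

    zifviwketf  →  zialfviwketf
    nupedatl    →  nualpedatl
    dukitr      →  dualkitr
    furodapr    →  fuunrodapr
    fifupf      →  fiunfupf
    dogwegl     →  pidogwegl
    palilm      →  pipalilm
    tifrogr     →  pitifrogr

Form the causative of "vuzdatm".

"vuzdatm" has second-to-last letter 't'. The stems whose second-to-last letter is 't' (zifviwketf → zialfviwketf, nupedatl → nualpedatl, dukitr → dualkitr) insert -al- after the first vowel.
So vuzdatm → vualzdatm.

vualzdatm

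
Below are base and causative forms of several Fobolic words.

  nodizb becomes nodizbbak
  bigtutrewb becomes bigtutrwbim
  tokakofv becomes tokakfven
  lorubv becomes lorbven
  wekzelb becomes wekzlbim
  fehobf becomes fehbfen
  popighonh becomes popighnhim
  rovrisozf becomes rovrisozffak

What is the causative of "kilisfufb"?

fehobf and rovrisozf both end in -f yet inflect differently (fehbfen, rovrisozffak), so the final letter is not what conditions the rule; the second-to-last letter is.
"kilisfufb" has second-to-last letter 'f'. The one such stem in the data (tokakofv → tokakfven) deletes the last vowel and adds -en (as do lorubv, fehobf), so the same rule applies.
The other patterns: stems whose second-to-last letter is 'z' double the final consonant and add -ak; stems whose second-to-last letter is 'l', 'n' or 'w' delete the last vowel and add -im.
So kilisfufb → kilisffben.

kilisffben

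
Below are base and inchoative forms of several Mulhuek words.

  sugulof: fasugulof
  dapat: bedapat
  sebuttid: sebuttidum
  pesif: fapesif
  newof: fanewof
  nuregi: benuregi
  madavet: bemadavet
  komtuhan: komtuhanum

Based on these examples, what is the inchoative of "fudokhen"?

"fudokhen" ends in -n. The one such stem in the data (komtuhan → komtuhanum) adds -um, so the same rule applies.
The other patterns: stems ending in -f add the prefix fa-; stems ending in -i or -t add the prefix be-.
So fudokhen → fudokhenum.

fudokhenum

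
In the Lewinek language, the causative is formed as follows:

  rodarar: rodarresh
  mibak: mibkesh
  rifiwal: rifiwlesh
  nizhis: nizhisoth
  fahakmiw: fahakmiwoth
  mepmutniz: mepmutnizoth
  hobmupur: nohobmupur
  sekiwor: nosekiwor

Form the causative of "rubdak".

"rubdak" has last vowel 'a'. The stems whose last vowel is 'a' (rodarar → rodarresh, mibak → mibkesh, rifiwal → rifiwlesh) delete the last vowel and add -esh.
The other patterns: stems whose last vowel is 'i' add -oth; stems whose last vowel is 'o' or 'u' add the prefix no-.
So rubdak → rubdkesh.

rubdkesh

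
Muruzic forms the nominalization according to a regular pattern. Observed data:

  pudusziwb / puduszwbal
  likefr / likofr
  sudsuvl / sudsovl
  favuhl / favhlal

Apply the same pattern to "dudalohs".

sudsuvl and favuhl both end in -l yet inflect differently (sudsovl, favhlal), so the final letter is not what conditions the rule; the second-to-last letter is.
"dudalohs" has second-to-last letter 'h'. The one such stem in the data (favuhl → favhlal) deletes the last vowel and adds -al (as does pudusziwb), so the same rule applies.
So dudalohs → dudalhsal.

dudalhsal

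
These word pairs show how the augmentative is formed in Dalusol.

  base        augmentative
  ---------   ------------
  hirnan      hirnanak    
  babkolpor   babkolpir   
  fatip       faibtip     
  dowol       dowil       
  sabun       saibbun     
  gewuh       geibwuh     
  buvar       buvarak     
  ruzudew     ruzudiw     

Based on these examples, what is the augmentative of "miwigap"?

miwigapak

babkolpor and buvar both end in -r yet inflect differently (babkolpir, buvarak), so the final letter is not what conditions the rule; the last vowel is.
"miwigap" has last vowel 'a'. The stems whose last vowel is 'a' (hirnan → hirnanak, buvar → buvarak) add -ak.
So miwigap → miwigapak.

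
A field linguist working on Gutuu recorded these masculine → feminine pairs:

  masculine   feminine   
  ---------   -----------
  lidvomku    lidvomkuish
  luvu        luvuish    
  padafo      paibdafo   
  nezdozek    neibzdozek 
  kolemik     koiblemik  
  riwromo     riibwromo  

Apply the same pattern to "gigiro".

"gigiro" ends in -o. The stems ending in -o (padafo → paibdafo, riwromo → riibwromo) insert -ib- after the first vowel.
The other pattern: stems ending in -u add -ish.
So gigiro → giibgiro.

giibgiro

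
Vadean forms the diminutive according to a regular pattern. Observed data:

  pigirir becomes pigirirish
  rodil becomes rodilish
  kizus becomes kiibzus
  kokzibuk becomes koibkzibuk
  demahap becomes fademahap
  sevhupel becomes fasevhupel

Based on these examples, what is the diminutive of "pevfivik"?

rodil and sevhupel both end in -l yet inflect differently (rodilish, fasevhupel), so the final letter is not what conditions the rule; the last vowel is.
"pevfivik" has last vowel 'i'. The stems whose last vowel is 'i' (pigirir → pigirirish, rodil → rodilish) add -ish.
So pevfivik → pevfivikish.

pevfivikish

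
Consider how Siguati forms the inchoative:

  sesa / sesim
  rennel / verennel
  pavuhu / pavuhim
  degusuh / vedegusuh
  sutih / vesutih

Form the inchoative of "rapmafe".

pavuhu and degusuh both have last vowel 'u' yet inflect differently (pavuhim, vedegusuh), so the last vowel is not what conditions the rule; whether the stem ends in a vowel or a consonant is.
"rapmafe" ends in a vowel. The stems ending in a vowel (pavuhu → pavuhim, sesa → sesim) drop the final letter and add -im.
So rapmafe → rapmafim.

rapmafim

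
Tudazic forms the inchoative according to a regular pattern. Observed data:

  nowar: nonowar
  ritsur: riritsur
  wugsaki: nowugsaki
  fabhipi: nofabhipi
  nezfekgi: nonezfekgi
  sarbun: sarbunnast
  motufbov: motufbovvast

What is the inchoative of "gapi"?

nogapi

ritsur and sarbun both have last vowel 'u' yet inflect differently (riritsur, sarbunnast), so the last vowel is not what conditions the rule; the final letter is.
"gapi" ends in -i. The stems ending in -i (wugsaki → nowugsaki, fabhipi → nofabhipi, nezfekgi → nonezfekgi) add the prefix no-.
The other patterns: stems ending in -r repeat the first consonant+vowel as a prefix; stems ending in -n or -v double the final consonant and add -ast.
So gapi → nogapi.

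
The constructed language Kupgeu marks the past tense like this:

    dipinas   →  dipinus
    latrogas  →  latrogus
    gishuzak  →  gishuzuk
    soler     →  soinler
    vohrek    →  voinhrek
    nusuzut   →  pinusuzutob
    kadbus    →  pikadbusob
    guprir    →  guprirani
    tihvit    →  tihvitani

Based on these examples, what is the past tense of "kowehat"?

kowehut

gishuzak and vohrek both end in -k yet inflect differently (gishuzuk, voinhrek), so the final letter is not what conditions the rule; the last vowel is.
"kowehat" has last vowel 'a'. The stems whose last vowel is 'a' (dipinas → dipinus, latrogas → latrogus, gishuzak → gishuzuk) change the last vowel to 'u'.
So kowehat → kowehut.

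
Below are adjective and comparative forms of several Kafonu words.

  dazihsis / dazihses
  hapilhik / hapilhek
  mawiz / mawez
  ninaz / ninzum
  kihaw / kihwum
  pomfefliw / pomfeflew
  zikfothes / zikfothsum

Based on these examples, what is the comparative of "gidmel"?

gidmlum

mawiz and ninaz both end in -z yet inflect differently (mawez, ninzum), so the final letter is not what conditions the rule; the last vowel is.
"gidmel" has last vowel 'e'. The one such stem in the data (zikfothes → zikfothsum) deletes the last vowel and adds -um (as do ninaz, kihaw), so the same rule applies.
So gidmel → gidmlum.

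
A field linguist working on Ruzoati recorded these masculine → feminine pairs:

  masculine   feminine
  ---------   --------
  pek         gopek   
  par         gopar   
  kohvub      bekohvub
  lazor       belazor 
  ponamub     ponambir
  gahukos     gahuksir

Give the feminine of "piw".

par and lazor both end in -r yet inflect differently (gopar, belazor), so the final letter is not what conditions the rule; the number of vowels is.
"piw" has 1 vowel. The stems with 1 vowel (par → gopar, pek → gopek) add the prefix go-.
So piw → gopiw.

gopiw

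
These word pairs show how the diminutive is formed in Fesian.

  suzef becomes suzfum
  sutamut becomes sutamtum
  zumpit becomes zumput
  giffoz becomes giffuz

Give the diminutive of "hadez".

sutamut and zumpit both end in -t yet inflect differently (sutamtum, zumput), so the final letter is not what conditions the rule; the last vowel is.
"hadez" has last vowel 'e'. The one such stem in the data (suzef → suzfum) deletes the last vowel and adds -um (as does sutamut), so the same rule applies.
So hadez → hadzum.

hadzum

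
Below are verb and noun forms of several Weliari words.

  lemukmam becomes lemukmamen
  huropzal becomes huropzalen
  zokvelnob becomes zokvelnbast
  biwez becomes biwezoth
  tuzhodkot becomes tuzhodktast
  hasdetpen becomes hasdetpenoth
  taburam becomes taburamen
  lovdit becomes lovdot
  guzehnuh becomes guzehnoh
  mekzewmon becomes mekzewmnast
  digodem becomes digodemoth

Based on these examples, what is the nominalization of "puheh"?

taburam and digodem both end in -m yet inflect differently (taburamen, digodemoth), so the final letter is not what conditions the rule; the last vowel is.
"puheh" has last vowel 'e'. The stems whose last vowel is 'e' (digodem → digodemoth, hasdetpen → hasdetpenoth, biwez → biwezoth) add -oth.
The other patterns: stems whose last vowel is 'o' delete the last vowel and add -ast; stems whose last vowel is 'a' add -en; stems whose last vowel is 'i' or 'u' change the last vowel to 'o'.
So puheh → puhehoth.

puhehoth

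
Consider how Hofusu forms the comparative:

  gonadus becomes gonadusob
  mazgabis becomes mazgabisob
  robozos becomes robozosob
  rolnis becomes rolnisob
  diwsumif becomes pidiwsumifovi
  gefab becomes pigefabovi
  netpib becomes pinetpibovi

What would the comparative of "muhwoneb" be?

pimuhwonebovi

mazgabis and diwsumif both have last vowel 'i' yet inflect differently (mazgabisob, pidiwsumifovi), so the last vowel is not what conditions the rule; the final letter is.
"muhwoneb" ends in -b. The stems ending in -b (gefab → pigefabovi, netpib → pinetpibovi) add pi- … -ovi around the stem.
The other pattern: stems ending in -s add -ob.
So muhwoneb → pimuhwonebovi.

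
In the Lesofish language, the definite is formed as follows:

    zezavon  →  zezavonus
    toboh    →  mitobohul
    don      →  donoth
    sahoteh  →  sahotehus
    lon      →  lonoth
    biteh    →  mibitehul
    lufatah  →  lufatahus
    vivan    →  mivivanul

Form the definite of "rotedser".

"rotedser" has 3 vowels. The stems with 3 vowels (lufatah → lufatahus, sahoteh → sahotehus, zezavon → zezavonus) add -us.
So rotedser → rotedserus.

rotedserus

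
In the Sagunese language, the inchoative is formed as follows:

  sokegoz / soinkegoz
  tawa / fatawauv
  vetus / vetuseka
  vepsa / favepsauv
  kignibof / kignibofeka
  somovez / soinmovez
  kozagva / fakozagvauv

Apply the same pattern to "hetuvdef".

sokegoz and kignibof both have last vowel 'o' yet inflect differently (soinkegoz, kignibofeka), so the last vowel is not what conditions the rule; the final letter is.
"hetuvdef" ends in -f. The one such stem in the data (kignibof → kignibofeka) adds -eka, so the same rule applies.
The other patterns: stems ending in -z insert -in- after the first vowel; stems ending in -a add fa- … -uv around the stem.
So hetuvdef → hetuvdefeka.

hetuvdefeka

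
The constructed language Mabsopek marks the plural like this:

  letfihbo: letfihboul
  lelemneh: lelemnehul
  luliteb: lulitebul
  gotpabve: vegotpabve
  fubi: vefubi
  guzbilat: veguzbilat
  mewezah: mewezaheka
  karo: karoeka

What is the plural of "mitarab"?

"mitarab" begins with m-. The one such stem in the data (mewezah → mewezaheka) adds -eka, so the same rule applies.
So mitarab → mitarabeka.

mitarabeka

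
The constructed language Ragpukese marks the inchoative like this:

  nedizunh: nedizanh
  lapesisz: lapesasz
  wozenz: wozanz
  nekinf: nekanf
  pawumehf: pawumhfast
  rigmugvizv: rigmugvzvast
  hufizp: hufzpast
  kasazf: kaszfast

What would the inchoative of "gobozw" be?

gobzwast

nekinf and pawumehf both end in -f yet inflect differently (nekanf, pawumhfast), so the final letter is not what conditions the rule; the second-to-last letter is.
"gobozw" has second-to-last letter 'z'. The stems whose second-to-last letter is 'z' (rigmugvizv → rigmugvzvast, hufizp → hufzpast, kasazf → kaszfast) delete the last vowel and add -ast.
The other pattern: stems whose second-to-last letter is 'n' or 's' change the last vowel to 'a'.
So gobozw → gobzwast.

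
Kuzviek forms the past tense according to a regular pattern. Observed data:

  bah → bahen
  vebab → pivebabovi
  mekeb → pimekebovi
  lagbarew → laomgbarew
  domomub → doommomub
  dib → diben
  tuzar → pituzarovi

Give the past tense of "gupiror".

guompiror

dib and mekeb both end in -b yet inflect differently (diben, pimekebovi), so the final letter is not what conditions the rule; the number of vowels is.
"gupiror" has 3 vowels. The stems with 3 vowels (lagbarew → laomgbarew, domomub → doommomub) insert -om- after the first vowel.
The other patterns: stems with 1 vowel add -en; stems with 2 vowels add pi- … -ovi around the stem.
So gupiror → guompiror.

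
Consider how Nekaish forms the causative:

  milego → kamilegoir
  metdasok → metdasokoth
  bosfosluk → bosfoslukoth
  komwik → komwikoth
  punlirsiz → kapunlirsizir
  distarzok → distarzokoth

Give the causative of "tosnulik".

komwik and punlirsiz both have last vowel 'i' yet inflect differently (komwikoth, kapunlirsizir), so the last vowel is not what conditions the rule; the final letter is.
"tosnulik" ends in -k. The stems ending in -k (komwik → komwikoth, metdasok → metdasokoth, bosfosluk → bosfoslukoth) add -oth.
The other pattern: stems ending in -o or -z add ka- … -ir around the stem.
So tosnulik → tosnulikoth.

tosnulikoth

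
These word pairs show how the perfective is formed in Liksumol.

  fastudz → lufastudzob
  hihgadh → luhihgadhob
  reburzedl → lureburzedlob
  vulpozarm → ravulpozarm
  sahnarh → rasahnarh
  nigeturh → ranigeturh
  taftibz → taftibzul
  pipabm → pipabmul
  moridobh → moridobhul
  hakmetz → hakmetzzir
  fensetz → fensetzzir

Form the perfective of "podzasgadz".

hihgadh and sahnarh both end in -h yet inflect differently (luhihgadhob, rasahnarh), so the final letter is not what conditions the rule; the second-to-last letter is.
"podzasgadz" has second-to-last letter 'd'. The stems whose second-to-last letter is 'd' (fastudz → lufastudzob, hihgadh → luhihgadhob, reburzedl → lureburzedlob) add lu- … -ob around the stem.
The other patterns: stems whose second-to-last letter is 'r' add the prefix ra-; stems whose second-to-last letter is 'b' add -ul; stems whose second-to-last letter is 't' double the final consonant and add -ir.
So podzasgadz → lupodzasgadzob.

lupodzasgadzob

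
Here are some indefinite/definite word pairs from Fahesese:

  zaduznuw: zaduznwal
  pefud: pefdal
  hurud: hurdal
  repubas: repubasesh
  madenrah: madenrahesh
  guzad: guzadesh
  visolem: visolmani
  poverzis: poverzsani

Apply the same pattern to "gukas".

gukasesh

pefud and guzad both end in -d yet inflect differently (pefdal, guzadesh), so the final letter is not what conditions the rule; the last vowel is.
"gukas" has last vowel 'a'. The stems whose last vowel is 'a' (repubas → repubasesh, madenrah → madenrahesh, guzad → guzadesh) add -esh.
The other patterns: stems whose last vowel is 'u' delete the last vowel and add -al; stems whose last vowel is 'e' or 'i' delete the last vowel and add -ani.
So gukas → gukasesh.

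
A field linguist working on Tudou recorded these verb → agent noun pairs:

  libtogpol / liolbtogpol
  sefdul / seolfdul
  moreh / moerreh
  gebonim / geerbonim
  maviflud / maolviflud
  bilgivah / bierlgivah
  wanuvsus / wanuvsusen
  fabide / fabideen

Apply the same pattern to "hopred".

wanuvsus and maviflud both have last vowel 'u' yet inflect differently (wanuvsusen, maolviflud), so the last vowel is not what conditions the rule; the final letter is.
"hopred" ends in -d. The one such stem in the data (maviflud → maolviflud) inserts -ol- after the first vowel (as do libtogpol, sefdul), so the same rule applies.
The other patterns: stems ending in -e or -s add -en; stems ending in -h or -m insert -er- after the first vowel.
So hopred → hoolpred.

hoolpred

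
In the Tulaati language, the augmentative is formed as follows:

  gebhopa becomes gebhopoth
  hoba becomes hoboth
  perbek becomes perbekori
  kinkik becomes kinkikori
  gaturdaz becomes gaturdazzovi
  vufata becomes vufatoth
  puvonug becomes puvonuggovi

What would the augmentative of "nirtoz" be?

hoba and gaturdaz both have last vowel 'a' yet inflect differently (hoboth, gaturdazzovi), so the last vowel is not what conditions the rule; the final letter is.
"nirtoz" ends in -z. The one such stem in the data (gaturdaz → gaturdazzovi) doubles the final consonant and adds -ovi (as does puvonug), so the same rule applies.
So nirtoz → nirtozzovi.

nirtozzovi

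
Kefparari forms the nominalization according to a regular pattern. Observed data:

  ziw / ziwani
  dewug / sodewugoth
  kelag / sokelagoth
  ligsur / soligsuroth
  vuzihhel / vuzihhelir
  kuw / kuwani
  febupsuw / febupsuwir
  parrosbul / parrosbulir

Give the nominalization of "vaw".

vawani

"vaw" has 1 vowel. The stems with 1 vowel (kuw → kuwani, ziw → ziwani) add -ani.
The other patterns: stems with 2 vowels add so- … -oth around the stem; stems with 3 vowels add -ir.
So vaw → vawani.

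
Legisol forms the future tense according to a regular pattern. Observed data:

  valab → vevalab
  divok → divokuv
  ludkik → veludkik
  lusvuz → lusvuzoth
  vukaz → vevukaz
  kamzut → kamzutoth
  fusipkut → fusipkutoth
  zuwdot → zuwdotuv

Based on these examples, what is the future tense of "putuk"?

putukoth

"putuk" has last vowel 'u'. The stems whose last vowel is 'u' (fusipkut → fusipkutoth, lusvuz → lusvuzoth, kamzut → kamzutoth) add -oth.
The other patterns: stems whose last vowel is 'o' add -uv; stems whose last vowel is 'a' or 'i' add the prefix ve-.
So putuk → putukoth.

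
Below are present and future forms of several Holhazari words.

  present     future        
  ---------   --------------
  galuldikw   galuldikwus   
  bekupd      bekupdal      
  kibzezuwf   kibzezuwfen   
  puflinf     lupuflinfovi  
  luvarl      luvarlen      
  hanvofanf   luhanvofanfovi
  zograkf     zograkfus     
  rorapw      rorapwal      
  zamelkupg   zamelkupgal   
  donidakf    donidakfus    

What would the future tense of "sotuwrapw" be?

sotuwrapwal

hanvofanf and zograkf both end in -f yet inflect differently (luhanvofanfovi, zograkfus), so the final letter is not what conditions the rule; the second-to-last letter is.
"sotuwrapw" has second-to-last letter 'p'. The stems whose second-to-last letter is 'p' (bekupd → bekupdal, rorapw → rorapwal, zamelkupg → zamelkupgal) add -al.
So sotuwrapw → sotuwrapwal.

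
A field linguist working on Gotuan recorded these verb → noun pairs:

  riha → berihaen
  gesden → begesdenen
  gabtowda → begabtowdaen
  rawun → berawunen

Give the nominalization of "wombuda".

bewombudaen

Every pair shown (riha → berihaen, gesden → begesdenen, gabtowda → begabtowdaen, …) follows the same rule: add be- … -en around the stem.
So wombuda → bewombudaen.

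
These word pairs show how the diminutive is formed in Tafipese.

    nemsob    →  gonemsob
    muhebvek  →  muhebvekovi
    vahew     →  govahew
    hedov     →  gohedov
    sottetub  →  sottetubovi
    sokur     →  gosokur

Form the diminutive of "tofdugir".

nemsob and sottetub both end in -b yet inflect differently (gonemsob, sottetubovi), so the final letter is not what conditions the rule; the number of vowels is.
"tofdugir" has 3 vowels. The stems with 3 vowels (muhebvek → muhebvekovi, sottetub → sottetubovi) add -ovi.
The other pattern: stems with 2 vowels add the prefix go-.
So tofdugir → tofdugirovi.

tofdugirovi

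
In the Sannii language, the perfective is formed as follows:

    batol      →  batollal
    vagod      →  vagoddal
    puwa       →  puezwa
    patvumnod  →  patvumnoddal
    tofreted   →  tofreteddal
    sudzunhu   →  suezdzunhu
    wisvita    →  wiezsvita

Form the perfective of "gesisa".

patvumnod and puwa both begin with p- yet inflect differently (patvumnoddal, puezwa), so the first letter is not what conditions the rule; whether the stem ends in a vowel or a consonant is.
"gesisa" ends in a vowel. The stems ending in a vowel (wisvita → wiezsvita, puwa → puezwa, sudzunhu → suezdzunhu) insert -ez- after the first vowel.
So gesisa → geezsisa.

geezsisa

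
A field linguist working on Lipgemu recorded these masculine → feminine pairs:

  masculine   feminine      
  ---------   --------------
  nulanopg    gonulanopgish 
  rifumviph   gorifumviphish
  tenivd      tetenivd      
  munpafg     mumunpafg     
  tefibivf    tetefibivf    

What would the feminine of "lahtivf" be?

lalahtivf

nulanopg and munpafg both end in -g yet inflect differently (gonulanopgish, mumunpafg), so the final letter is not what conditions the rule; the second-to-last letter is.
"lahtivf" has second-to-last letter 'v'. The stems whose second-to-last letter is 'v' (tenivd → tetenivd, tefibivf → tetefibivf) repeat the first consonant+vowel as a prefix.
The other pattern: stems whose second-to-last letter is 'p' add go- … -ish around the stem.
So lahtivf → lalahtivf.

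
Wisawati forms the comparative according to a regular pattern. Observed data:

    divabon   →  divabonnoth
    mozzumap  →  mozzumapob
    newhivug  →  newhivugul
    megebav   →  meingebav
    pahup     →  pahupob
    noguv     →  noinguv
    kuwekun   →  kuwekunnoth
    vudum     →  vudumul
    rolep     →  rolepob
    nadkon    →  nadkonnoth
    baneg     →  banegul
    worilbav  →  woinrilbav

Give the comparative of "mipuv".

"mipuv" ends in -v. The stems ending in -v (noguv → noinguv, worilbav → woinrilbav, megebav → meingebav) insert -in- after the first vowel.
So mipuv → miinpuv.

miinpuv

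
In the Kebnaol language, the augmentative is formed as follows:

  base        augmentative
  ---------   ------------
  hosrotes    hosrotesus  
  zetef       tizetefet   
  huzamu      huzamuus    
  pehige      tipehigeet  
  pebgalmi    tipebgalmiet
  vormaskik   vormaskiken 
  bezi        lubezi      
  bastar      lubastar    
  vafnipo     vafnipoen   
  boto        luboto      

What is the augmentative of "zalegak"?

tizalegaket

vafnipo and boto both end in -o yet inflect differently (vafnipoen, luboto), so the final letter is not what conditions the rule; the first letter is.
"zalegak" begins with z-. The one such stem in the data (zetef → tizetefet) adds ti- … -et around the stem, so the same rule applies.
The other patterns: stems beginning with h- add -us; stems beginning with v- add -en; stems beginning with b- add the prefix lu-.
So zalegak → tizalegaket.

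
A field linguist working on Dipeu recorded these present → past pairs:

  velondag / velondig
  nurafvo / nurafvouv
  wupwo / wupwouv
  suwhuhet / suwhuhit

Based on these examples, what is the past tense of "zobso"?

nurafvo and suwhuhet both have 3 vowels yet inflect differently (nurafvouv, suwhuhit), so the number of vowels is not what conditions the rule; whether the stem ends in a vowel or a consonant is.
"zobso" ends in a vowel. The stems ending in a vowel (nurafvo → nurafvouv, wupwo → wupwouv) add -uv.
The other pattern: stems ending in a consonant change the last vowel to 'i'.
So zobso → zobsouv.

zobsouv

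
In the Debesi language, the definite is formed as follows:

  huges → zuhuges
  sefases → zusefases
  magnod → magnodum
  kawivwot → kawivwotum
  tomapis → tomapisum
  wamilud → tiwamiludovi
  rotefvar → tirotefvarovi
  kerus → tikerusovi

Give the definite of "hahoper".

huges and tomapis both end in -s yet inflect differently (zuhuges, tomapisum), so the final letter is not what conditions the rule; the last vowel is.
"hahoper" has last vowel 'e'. The stems whose last vowel is 'e' (huges → zuhuges, sefases → zusefases) add the prefix zu-.
So hahoper → zuhahoper.

zuhahoper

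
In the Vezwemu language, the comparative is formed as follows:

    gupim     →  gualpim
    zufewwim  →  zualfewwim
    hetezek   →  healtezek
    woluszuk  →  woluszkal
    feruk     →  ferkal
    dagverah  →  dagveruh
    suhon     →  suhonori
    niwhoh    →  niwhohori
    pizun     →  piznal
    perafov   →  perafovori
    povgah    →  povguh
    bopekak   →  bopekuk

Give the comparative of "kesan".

kesun

bopekak and hetezek both end in -k yet inflect differently (bopekuk, healtezek), so the final letter is not what conditions the rule; the last vowel is.
"kesan" has last vowel 'a'. The stems whose last vowel is 'a' (dagverah → dagveruh, povgah → povguh, bopekak → bopekuk) change the last vowel to 'u'.
The other patterns: stems whose last vowel is 'e' or 'i' insert -al- after the first vowel; stems whose last vowel is 'u' delete the last vowel and add -al; stems whose last vowel is 'o' add -ori.
So kesan → kesun.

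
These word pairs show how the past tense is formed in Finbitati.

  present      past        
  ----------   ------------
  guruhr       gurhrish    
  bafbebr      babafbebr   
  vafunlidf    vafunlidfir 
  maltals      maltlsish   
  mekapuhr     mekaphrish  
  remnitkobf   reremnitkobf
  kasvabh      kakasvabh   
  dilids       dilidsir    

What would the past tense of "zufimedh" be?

zufimedhir

remnitkobf and vafunlidf both end in -f yet inflect differently (reremnitkobf, vafunlidfir), so the final letter is not what conditions the rule; the second-to-last letter is.
"zufimedh" has second-to-last letter 'd'. The stems whose second-to-last letter is 'd' (vafunlidf → vafunlidfir, dilids → dilidsir) add -ir.
So zufimedh → zufimedhir.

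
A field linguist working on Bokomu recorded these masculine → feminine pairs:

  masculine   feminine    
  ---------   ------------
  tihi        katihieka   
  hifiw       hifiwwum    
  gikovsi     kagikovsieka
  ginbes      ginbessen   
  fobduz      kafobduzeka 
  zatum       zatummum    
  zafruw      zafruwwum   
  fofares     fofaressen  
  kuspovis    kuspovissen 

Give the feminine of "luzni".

kaluznieka

kuspovis and gikovsi both have last vowel 'i' yet inflect differently (kuspovissen, kagikovsieka), so the last vowel is not what conditions the rule; the final letter is.
"luzni" ends in -i. The stems ending in -i (gikovsi → kagikovsieka, tihi → katihieka) add ka- … -eka around the stem.
The other patterns: stems ending in -s double the final consonant and add -en; stems ending in -m or -w double the final consonant and add -um.
So luzni → kaluznieka.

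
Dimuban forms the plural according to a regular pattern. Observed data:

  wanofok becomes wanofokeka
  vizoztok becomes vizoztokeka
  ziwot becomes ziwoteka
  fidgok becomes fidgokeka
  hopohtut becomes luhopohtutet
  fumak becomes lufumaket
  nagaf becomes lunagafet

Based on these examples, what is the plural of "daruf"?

ludarufet

ziwot and hopohtut both end in -t yet inflect differently (ziwoteka, luhopohtutet), so the final letter is not what conditions the rule; the last vowel is.
"daruf" has last vowel 'u'. The one such stem in the data (hopohtut → luhopohtutet) adds lu- … -et around the stem, so the same rule applies.
The other pattern: stems whose last vowel is 'o' add -eka.
So daruf → ludarufet.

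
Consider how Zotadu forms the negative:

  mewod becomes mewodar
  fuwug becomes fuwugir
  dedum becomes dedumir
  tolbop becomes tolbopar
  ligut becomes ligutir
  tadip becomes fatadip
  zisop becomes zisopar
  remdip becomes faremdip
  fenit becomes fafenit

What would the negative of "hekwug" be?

hekwugir

ligut and fenit both end in -t yet inflect differently (ligutir, fafenit), so the final letter is not what conditions the rule; the last vowel is.
"hekwug" has last vowel 'u'. The stems whose last vowel is 'u' (fuwug → fuwugir, dedum → dedumir, ligut → ligutir) add -ir.
The other patterns: stems whose last vowel is 'i' add the prefix fa-; stems whose last vowel is 'o' add -ar.
So hekwug → hekwugir.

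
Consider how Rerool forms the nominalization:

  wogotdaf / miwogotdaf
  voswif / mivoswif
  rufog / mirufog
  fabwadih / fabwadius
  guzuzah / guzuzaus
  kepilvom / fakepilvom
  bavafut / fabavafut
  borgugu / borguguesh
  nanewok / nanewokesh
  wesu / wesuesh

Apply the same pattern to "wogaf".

voswif and fabwadih both have last vowel 'i' yet inflect differently (mivoswif, fabwadius), so the last vowel is not what conditions the rule; the final letter is.
"wogaf" ends in -f. The stems ending in -f (wogotdaf → miwogotdaf, voswif → mivoswif) add the prefix mi-.
The other patterns: stems ending in -h drop the final letter and add -us; stems ending in -m or -t add the prefix fa-; stems ending in -k or -u add -esh.
So wogaf → miwogaf.

miwogaf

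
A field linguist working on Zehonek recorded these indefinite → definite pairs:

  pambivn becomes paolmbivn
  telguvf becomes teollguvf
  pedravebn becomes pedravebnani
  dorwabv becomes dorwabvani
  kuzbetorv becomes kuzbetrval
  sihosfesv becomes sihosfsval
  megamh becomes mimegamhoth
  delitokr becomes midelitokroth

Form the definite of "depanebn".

pambivn and pedravebn both end in -n yet inflect differently (paolmbivn, pedravebnani), so the final letter is not what conditions the rule; the second-to-last letter is.
"depanebn" has second-to-last letter 'b'. The stems whose second-to-last letter is 'b' (pedravebn → pedravebnani, dorwabv → dorwabvani) add -ani.
So depanebn → depanebnani.

depanebnani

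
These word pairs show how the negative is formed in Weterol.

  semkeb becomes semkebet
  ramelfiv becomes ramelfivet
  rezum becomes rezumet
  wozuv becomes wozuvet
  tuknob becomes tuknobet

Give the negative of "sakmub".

Every pair shown (semkeb → semkebet, ramelfiv → ramelfivet, rezum → rezumet, …) follows the same rule: add -et.
So sakmub → sakmubet.

sakmubet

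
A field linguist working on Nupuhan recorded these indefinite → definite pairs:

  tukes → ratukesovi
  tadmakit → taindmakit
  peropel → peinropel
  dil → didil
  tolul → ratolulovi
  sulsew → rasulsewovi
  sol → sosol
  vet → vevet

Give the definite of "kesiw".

"kesiw" has 2 vowels. The stems with 2 vowels (tukes → ratukesovi, sulsew → rasulsewovi, tolul → ratolulovi) add ra- … -ovi around the stem.
So kesiw → rakesiwovi.

rakesiwovi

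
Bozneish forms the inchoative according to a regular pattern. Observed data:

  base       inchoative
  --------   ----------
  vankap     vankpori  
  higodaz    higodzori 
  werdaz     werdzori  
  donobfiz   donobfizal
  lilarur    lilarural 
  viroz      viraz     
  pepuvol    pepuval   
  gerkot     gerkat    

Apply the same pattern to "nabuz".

nabuzal

higodaz and donobfiz both end in -z yet inflect differently (higodzori, donobfizal), so the final letter is not what conditions the rule; the last vowel is.
"nabuz" has last vowel 'u'. The one such stem in the data (lilarur → lilarural) adds -al, so the same rule applies.
So nabuz → nabuzal.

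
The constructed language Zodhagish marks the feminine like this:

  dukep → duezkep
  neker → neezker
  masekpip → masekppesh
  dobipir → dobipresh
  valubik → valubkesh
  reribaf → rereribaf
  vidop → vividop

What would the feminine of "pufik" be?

dukep and masekpip both end in -p yet inflect differently (duezkep, masekppesh), so the final letter is not what conditions the rule; the last vowel is.
"pufik" has last vowel 'i'. The stems whose last vowel is 'i' (masekpip → masekppesh, dobipir → dobipresh, valubik → valubkesh) delete the last vowel and add -esh.
The other patterns: stems whose last vowel is 'e' insert -ez- after the first vowel; stems whose last vowel is 'a' or 'o' repeat the first consonant+vowel as a prefix.
So pufik → pufkesh.

pufkesh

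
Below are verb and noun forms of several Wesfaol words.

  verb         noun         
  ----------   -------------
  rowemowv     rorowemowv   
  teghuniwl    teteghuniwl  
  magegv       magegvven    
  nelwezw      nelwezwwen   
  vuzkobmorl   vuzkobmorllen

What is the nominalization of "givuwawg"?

"givuwawg" has second-to-last letter 'w'. The stems whose second-to-last letter is 'w' (rowemowv → rorowemowv, teghuniwl → teteghuniwl) repeat the first consonant+vowel as a prefix.
So givuwawg → gigivuwawg.

gigivuwawg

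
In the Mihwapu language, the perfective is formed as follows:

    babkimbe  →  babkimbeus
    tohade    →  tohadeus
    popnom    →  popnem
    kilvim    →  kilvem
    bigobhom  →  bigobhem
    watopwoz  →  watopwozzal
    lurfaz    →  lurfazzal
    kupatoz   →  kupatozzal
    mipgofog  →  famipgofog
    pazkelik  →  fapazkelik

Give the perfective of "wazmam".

wazmem

"wazmam" ends in -m. The stems ending in -m (popnom → popnem, kilvim → kilvem, bigobhom → bigobhem) change the last vowel to 'e'.
So wazmam → wazmem.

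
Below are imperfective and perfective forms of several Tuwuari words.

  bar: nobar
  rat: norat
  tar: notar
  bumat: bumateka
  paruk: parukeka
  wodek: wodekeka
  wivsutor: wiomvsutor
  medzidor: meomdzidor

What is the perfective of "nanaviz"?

naomnaviz

rat and bumat both end in -t yet inflect differently (norat, bumateka), so the final letter is not what conditions the rule; the number of vowels is.
"nanaviz" has 3 vowels. The stems with 3 vowels (wivsutor → wiomvsutor, medzidor → meomdzidor) insert -om- after the first vowel.
The other patterns: stems with 1 vowel add the prefix no-; stems with 2 vowels add -eka.
So nanaviz → naomnaviz.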